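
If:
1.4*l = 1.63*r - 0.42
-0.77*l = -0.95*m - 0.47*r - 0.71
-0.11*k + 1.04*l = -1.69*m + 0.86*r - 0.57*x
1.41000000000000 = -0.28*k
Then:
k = -5.04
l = 1.20266836286285 - 0.598103729724565*x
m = -0.230628180186334*x - 0.411098947713654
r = 1.29063540368588 - 0.513708724916804*x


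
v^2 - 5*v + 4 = (v - 4)*(v - 1)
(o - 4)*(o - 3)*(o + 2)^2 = o^4 - 3*o^3 - 12*o^2 + 20*o + 48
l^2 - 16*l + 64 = (l - 8)^2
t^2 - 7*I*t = t*(t - 7*I)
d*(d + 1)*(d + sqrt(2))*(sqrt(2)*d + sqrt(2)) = sqrt(2)*d^4 + 2*d^3 + 2*sqrt(2)*d^3 + sqrt(2)*d^2 + 4*d^2 + 2*d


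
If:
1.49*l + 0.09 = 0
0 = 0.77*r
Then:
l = -0.06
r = 0.00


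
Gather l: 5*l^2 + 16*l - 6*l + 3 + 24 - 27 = 5*l^2 + 10*l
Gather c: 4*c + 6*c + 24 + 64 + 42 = 10*c + 130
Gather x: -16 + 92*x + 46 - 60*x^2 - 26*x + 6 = -60*x^2 + 66*x + 36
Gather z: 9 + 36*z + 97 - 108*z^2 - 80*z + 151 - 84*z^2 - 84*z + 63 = -192*z^2 - 128*z + 320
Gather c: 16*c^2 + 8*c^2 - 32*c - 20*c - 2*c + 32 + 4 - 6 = 24*c^2 - 54*c + 30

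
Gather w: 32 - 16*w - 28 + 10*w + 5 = 9 - 6*w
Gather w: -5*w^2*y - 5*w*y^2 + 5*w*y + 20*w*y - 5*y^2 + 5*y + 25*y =-5*w^2*y + w*(-5*y^2 + 25*y) - 5*y^2 + 30*y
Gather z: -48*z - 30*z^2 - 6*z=-30*z^2 - 54*z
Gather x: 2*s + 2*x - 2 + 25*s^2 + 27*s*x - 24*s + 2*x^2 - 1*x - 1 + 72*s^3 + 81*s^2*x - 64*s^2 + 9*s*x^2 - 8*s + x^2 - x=72*s^3 - 39*s^2 - 30*s + x^2*(9*s + 3) + x*(81*s^2 + 27*s) - 3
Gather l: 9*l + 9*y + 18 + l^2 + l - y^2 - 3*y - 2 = l^2 + 10*l - y^2 + 6*y + 16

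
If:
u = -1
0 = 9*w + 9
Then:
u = -1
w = -1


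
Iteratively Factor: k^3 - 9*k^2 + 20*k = (k)*(k^2 - 9*k + 20) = k*(k - 4)*(k - 5)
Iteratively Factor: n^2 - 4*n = (n)*(n - 4)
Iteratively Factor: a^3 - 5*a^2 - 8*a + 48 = (a + 3)*(a^2 - 8*a + 16) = (a - 4)*(a + 3)*(a - 4)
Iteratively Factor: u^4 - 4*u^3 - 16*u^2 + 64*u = (u - 4)*(u^3 - 16*u) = u*(u - 4)*(u^2 - 16) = u*(u - 4)^2*(u + 4)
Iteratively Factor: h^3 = (h)*(h^2) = h^2*(h)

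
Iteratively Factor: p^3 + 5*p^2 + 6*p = (p)*(p^2 + 5*p + 6) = p*(p + 3)*(p + 2)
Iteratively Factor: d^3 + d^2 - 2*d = (d)*(d^2 + d - 2) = d*(d - 1)*(d + 2)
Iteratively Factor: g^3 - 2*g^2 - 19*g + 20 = (g - 5)*(g^2 + 3*g - 4) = (g - 5)*(g - 1)*(g + 4)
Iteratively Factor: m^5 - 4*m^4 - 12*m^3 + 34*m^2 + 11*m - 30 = (m - 1)*(m^4 - 3*m^3 - 15*m^2 + 19*m + 30) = (m - 5)*(m - 1)*(m^3 + 2*m^2 - 5*m - 6) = (m - 5)*(m - 2)*(m - 1)*(m^2 + 4*m + 3) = (m - 5)*(m - 2)*(m - 1)*(m + 1)*(m + 3)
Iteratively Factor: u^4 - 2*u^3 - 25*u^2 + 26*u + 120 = (u - 5)*(u^3 + 3*u^2 - 10*u - 24) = (u - 5)*(u - 3)*(u^2 + 6*u + 8) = (u - 5)*(u - 3)*(u + 2)*(u + 4)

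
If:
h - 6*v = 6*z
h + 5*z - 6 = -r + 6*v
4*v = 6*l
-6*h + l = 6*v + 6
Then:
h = 24*z/31 - 27/31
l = -18*z/31 - 3/31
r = 6 - 11*z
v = -27*z/31 - 9/62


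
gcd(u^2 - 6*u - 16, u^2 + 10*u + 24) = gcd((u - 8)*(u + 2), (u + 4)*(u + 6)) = 1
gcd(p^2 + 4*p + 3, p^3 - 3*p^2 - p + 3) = p + 1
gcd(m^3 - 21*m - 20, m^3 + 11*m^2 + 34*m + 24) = m^2 + 5*m + 4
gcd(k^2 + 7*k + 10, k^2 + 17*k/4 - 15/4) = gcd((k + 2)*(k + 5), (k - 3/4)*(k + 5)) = k + 5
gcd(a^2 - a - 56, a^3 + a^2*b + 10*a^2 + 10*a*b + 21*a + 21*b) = a + 7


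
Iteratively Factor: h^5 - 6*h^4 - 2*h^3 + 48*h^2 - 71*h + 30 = (h + 3)*(h^4 - 9*h^3 + 25*h^2 - 27*h + 10) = (h - 1)*(h + 3)*(h^3 - 8*h^2 + 17*h - 10) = (h - 2)*(h - 1)*(h + 3)*(h^2 - 6*h + 5) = (h - 5)*(h - 2)*(h - 1)*(h + 3)*(h - 1)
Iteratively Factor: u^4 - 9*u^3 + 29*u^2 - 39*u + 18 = (u - 1)*(u^3 - 8*u^2 + 21*u - 18) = (u - 3)*(u - 1)*(u^2 - 5*u + 6) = (u - 3)^2*(u - 1)*(u - 2)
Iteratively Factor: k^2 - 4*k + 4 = (k - 2)*(k - 2)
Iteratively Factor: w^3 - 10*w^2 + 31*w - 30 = (w - 2)*(w^2 - 8*w + 15) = (w - 5)*(w - 2)*(w - 3)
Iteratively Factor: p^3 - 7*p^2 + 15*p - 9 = (p - 1)*(p^2 - 6*p + 9) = (p - 3)*(p - 1)*(p - 3)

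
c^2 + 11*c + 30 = (c + 5)*(c + 6)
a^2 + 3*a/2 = a*(a + 3/2)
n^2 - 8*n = n*(n - 8)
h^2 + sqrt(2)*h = h*(h + sqrt(2))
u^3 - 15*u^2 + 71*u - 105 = (u - 7)*(u - 5)*(u - 3)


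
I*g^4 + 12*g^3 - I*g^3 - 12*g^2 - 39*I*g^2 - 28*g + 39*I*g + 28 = (g - 7*I)*(g - 4*I)*(g - I)*(I*g - I)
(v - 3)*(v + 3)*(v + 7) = v^3 + 7*v^2 - 9*v - 63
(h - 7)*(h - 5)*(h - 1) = h^3 - 13*h^2 + 47*h - 35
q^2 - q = q*(q - 1)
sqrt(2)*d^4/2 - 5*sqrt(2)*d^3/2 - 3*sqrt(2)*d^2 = d^2*(d - 6)*(sqrt(2)*d/2 + sqrt(2)/2)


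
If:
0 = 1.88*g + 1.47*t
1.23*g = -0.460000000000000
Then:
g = -0.37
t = 0.48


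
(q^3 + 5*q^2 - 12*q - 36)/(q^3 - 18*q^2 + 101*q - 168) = (q^2 + 8*q + 12)/(q^2 - 15*q + 56)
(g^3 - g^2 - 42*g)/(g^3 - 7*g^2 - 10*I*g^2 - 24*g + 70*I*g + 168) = g*(g + 6)/(g^2 - 10*I*g - 24)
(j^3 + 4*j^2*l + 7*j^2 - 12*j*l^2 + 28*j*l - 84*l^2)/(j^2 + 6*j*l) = j - 2*l + 7 - 14*l/j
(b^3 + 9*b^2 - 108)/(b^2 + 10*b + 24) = (b^2 + 3*b - 18)/(b + 4)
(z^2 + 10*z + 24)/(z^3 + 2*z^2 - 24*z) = (z + 4)/(z*(z - 4))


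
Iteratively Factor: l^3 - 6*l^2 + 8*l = (l - 2)*(l^2 - 4*l) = l*(l - 2)*(l - 4)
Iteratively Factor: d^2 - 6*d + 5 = (d - 5)*(d - 1)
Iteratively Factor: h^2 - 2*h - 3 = (h - 3)*(h + 1)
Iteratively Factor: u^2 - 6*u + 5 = (u - 5)*(u - 1)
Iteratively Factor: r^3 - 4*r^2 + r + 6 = (r - 2)*(r^2 - 2*r - 3) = (r - 3)*(r - 2)*(r + 1)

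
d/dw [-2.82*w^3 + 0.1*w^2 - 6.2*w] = -8.46*w^2 + 0.2*w - 6.2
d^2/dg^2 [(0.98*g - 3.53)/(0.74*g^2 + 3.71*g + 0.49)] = ((0.98*g - 3.53)*(1.48*g + 3.71)*(2.96*g + 7.42) - (4.3512*g + 2.0472)*(0.74*g^2 + 3.71*g + 0.49))/(0.74*g^2 + 3.71*g + 0.49)^3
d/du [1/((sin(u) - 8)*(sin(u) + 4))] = 2*(2 - sin(u))*cos(u)/((sin(u) - 8)^2*(sin(u) + 4)^2)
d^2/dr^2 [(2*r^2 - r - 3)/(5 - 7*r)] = 264/(343*r^3 - 735*r^2 + 525*r - 125)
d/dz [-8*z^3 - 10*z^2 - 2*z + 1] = -24*z^2 - 20*z - 2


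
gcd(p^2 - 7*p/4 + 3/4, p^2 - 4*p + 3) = p - 1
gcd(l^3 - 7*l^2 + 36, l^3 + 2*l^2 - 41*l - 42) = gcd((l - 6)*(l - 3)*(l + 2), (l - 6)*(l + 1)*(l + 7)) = l - 6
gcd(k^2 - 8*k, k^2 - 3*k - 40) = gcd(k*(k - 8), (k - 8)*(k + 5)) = k - 8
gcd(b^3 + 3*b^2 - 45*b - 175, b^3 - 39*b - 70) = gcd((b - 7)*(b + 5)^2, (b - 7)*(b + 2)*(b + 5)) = b^2 - 2*b - 35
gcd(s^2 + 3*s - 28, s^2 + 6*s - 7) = s + 7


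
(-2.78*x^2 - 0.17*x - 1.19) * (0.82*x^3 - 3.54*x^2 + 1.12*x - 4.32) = -2.2796*x^5 + 9.7018*x^4 - 3.4876*x^3 + 16.0318*x^2 - 0.5984*x + 5.1408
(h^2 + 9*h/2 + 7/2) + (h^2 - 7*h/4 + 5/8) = 2*h^2 + 11*h/4 + 33/8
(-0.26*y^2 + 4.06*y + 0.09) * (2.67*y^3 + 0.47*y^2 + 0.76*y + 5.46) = -0.6942*y^5 + 10.718*y^4 + 1.9509*y^3 + 1.7083*y^2 + 22.236*y + 0.4914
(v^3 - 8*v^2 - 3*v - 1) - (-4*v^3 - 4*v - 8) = 5*v^3 - 8*v^2 + v + 7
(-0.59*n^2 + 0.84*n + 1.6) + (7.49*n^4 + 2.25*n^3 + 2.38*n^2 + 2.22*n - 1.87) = 7.49*n^4 + 2.25*n^3 + 1.79*n^2 + 3.06*n - 0.27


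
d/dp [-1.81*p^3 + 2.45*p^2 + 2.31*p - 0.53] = -5.43*p^2 + 4.9*p + 2.31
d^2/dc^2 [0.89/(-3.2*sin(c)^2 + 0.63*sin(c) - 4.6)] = (36.4544*sin(c)^4 - 5.38272*sin(c)^3 - 106.731559*sin(c)^2 + 13.34466*sin(c) + 25.495118)/(3.2*sin(c)^2 - 0.63*sin(c) + 4.6)^3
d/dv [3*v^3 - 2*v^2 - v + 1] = 9*v^2 - 4*v - 1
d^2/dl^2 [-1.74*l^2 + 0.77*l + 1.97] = -3.48000000000000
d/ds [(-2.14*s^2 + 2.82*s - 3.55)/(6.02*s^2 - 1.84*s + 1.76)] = (-13.0388*s^2 + 35.2092*s - 1.5688)/(36.2404*s^4 - 22.1536*s^3 + 24.576*s^2 - 6.4768*s + 3.0976)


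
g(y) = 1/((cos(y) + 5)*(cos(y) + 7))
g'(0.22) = 0.00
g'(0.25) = 0.00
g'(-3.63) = 0.01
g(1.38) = 0.03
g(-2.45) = 0.04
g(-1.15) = 0.02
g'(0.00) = 0.00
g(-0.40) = 0.02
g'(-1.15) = -0.01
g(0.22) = 0.02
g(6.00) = 0.02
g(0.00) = 0.02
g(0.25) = 0.02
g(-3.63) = 0.04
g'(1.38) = 0.01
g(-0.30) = 0.02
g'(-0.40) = -0.00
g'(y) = sin(y)/((cos(y) + 5)*(cos(y) + 7)^2) + sin(y)/((cos(y) + 5)^2*(cos(y) + 7)) = 2*(cos(y) + 6)*sin(y)/((cos(y) + 5)^2*(cos(y) + 7)^2)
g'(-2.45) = -0.01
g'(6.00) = 0.00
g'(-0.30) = -0.00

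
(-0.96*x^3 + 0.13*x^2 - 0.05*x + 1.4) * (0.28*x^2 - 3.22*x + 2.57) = -0.2688*x^5 + 3.1276*x^4 - 2.8998*x^3 + 0.8871*x^2 - 4.6365*x + 3.598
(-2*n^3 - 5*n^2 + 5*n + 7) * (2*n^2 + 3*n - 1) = -4*n^5 - 16*n^4 - 3*n^3 + 34*n^2 + 16*n - 7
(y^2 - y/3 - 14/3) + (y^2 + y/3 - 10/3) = 2*y^2 - 8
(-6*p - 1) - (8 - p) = -5*p - 9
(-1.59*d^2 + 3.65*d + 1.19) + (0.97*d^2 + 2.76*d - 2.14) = -0.62*d^2 + 6.41*d - 0.95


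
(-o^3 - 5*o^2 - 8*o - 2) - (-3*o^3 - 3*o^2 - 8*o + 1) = 2*o^3 - 2*o^2 - 3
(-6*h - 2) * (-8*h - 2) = 48*h^2 + 28*h + 4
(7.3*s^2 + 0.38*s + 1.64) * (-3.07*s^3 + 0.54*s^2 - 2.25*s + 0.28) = -22.411*s^5 + 2.7754*s^4 - 21.2546*s^3 + 2.0746*s^2 - 3.5836*s + 0.4592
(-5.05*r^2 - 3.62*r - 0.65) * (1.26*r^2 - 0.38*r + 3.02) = -6.363*r^4 - 2.6422*r^3 - 14.6944*r^2 - 10.6854*r - 1.963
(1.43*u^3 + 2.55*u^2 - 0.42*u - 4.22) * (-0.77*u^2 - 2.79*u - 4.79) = -1.1011*u^5 - 5.9532*u^4 - 13.6408*u^3 - 7.7933*u^2 + 13.7856*u + 20.2138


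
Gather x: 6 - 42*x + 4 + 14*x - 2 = 8 - 28*x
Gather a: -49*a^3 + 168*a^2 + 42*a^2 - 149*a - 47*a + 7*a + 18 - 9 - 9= -49*a^3 + 210*a^2 - 189*a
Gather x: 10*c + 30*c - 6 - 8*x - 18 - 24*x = 40*c - 32*x - 24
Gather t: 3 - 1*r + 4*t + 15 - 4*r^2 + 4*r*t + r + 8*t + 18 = -4*r^2 + t*(4*r + 12) + 36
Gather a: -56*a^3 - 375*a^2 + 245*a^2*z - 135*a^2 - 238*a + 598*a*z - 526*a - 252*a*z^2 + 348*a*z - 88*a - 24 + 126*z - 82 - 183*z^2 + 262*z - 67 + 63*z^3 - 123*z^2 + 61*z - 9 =-56*a^3 + a^2*(245*z - 510) + a*(-252*z^2 + 946*z - 852) + 63*z^3 - 306*z^2 + 449*z - 182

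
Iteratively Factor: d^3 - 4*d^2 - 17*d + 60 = (d - 5)*(d^2 + d - 12) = (d - 5)*(d - 3)*(d + 4)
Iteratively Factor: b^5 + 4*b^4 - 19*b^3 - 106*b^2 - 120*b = (b + 2)*(b^4 + 2*b^3 - 23*b^2 - 60*b) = (b - 5)*(b + 2)*(b^3 + 7*b^2 + 12*b) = b*(b - 5)*(b + 2)*(b^2 + 7*b + 12) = b*(b - 5)*(b + 2)*(b + 4)*(b + 3)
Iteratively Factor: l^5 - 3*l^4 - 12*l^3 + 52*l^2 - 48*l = (l - 3)*(l^4 - 12*l^2 + 16*l) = (l - 3)*(l - 2)*(l^3 + 2*l^2 - 8*l) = (l - 3)*(l - 2)*(l + 4)*(l^2 - 2*l) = l*(l - 3)*(l - 2)*(l + 4)*(l - 2)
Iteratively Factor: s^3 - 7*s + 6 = (s - 2)*(s^2 + 2*s - 3) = (s - 2)*(s + 3)*(s - 1)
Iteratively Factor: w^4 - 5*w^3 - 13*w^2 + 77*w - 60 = (w - 3)*(w^3 - 2*w^2 - 19*w + 20) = (w - 5)*(w - 3)*(w^2 + 3*w - 4) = (w - 5)*(w - 3)*(w - 1)*(w + 4)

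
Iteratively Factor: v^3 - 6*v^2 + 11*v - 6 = (v - 1)*(v^2 - 5*v + 6) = (v - 2)*(v - 1)*(v - 3)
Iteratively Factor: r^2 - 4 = (r - 2)*(r + 2)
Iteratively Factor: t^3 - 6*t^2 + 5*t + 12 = (t - 4)*(t^2 - 2*t - 3) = (t - 4)*(t + 1)*(t - 3)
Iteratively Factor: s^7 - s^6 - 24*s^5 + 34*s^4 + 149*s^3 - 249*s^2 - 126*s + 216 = (s - 3)*(s^6 + 2*s^5 - 18*s^4 - 20*s^3 + 89*s^2 + 18*s - 72) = (s - 3)*(s + 4)*(s^5 - 2*s^4 - 10*s^3 + 20*s^2 + 9*s - 18) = (s - 3)*(s - 2)*(s + 4)*(s^4 - 10*s^2 + 9) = (s - 3)^2*(s - 2)*(s + 4)*(s^3 + 3*s^2 - s - 3) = (s - 3)^2*(s - 2)*(s - 1)*(s + 4)*(s^2 + 4*s + 3) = (s - 3)^2*(s - 2)*(s - 1)*(s + 1)*(s + 4)*(s + 3)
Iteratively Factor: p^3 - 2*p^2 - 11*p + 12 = (p - 4)*(p^2 + 2*p - 3) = (p - 4)*(p + 3)*(p - 1)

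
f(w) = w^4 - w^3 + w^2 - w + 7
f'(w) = 4*w^3 - 3*w^2 + 2*w - 1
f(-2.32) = 56.16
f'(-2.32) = -71.74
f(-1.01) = 11.10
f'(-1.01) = -10.20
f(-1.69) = 24.53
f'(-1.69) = -32.26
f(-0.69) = 8.72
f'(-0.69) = -5.12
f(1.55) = 9.90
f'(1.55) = 9.79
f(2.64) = 41.51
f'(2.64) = 56.97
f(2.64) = 41.51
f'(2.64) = 56.97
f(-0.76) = 9.11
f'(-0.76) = -6.01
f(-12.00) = 22627.00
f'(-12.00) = -7369.00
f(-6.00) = 1561.00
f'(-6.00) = -985.00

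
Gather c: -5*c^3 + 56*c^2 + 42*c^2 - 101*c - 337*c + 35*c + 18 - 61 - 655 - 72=-5*c^3 + 98*c^2 - 403*c - 770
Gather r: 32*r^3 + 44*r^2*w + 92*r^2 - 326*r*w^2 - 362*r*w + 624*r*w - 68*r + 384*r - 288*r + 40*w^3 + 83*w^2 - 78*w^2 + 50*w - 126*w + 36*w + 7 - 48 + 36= 32*r^3 + r^2*(44*w + 92) + r*(-326*w^2 + 262*w + 28) + 40*w^3 + 5*w^2 - 40*w - 5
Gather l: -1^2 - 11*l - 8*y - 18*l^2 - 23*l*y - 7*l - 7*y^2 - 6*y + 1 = -18*l^2 + l*(-23*y - 18) - 7*y^2 - 14*y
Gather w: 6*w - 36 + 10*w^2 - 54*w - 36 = 10*w^2 - 48*w - 72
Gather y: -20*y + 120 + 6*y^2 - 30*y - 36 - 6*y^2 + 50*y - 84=0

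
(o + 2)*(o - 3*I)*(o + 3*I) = o^3 + 2*o^2 + 9*o + 18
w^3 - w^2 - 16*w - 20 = (w - 5)*(w + 2)^2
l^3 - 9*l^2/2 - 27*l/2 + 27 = (l - 6)*(l - 3/2)*(l + 3)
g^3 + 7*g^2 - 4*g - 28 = (g - 2)*(g + 2)*(g + 7)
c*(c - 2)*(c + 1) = c^3 - c^2 - 2*c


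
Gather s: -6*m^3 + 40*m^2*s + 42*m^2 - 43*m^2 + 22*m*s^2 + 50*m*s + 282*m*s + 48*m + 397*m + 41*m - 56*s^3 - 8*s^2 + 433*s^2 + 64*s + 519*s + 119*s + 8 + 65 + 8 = -6*m^3 - m^2 + 486*m - 56*s^3 + s^2*(22*m + 425) + s*(40*m^2 + 332*m + 702) + 81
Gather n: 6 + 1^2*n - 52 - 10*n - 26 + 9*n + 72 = 0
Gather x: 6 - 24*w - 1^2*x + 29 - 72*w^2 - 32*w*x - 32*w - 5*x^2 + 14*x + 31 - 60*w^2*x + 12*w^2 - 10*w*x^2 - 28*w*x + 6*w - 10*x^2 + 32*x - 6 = -60*w^2 - 50*w + x^2*(-10*w - 15) + x*(-60*w^2 - 60*w + 45) + 60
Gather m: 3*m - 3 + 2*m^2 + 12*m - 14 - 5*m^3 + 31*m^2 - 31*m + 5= -5*m^3 + 33*m^2 - 16*m - 12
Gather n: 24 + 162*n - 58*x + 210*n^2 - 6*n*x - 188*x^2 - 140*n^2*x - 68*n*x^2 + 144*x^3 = n^2*(210 - 140*x) + n*(-68*x^2 - 6*x + 162) + 144*x^3 - 188*x^2 - 58*x + 24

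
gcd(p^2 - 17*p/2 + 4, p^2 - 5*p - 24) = p - 8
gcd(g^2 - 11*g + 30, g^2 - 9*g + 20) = g - 5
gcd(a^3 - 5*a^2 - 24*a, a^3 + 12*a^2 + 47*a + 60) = a + 3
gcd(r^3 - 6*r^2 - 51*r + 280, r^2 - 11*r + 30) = r - 5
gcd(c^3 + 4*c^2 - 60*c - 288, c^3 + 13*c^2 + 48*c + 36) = c^2 + 12*c + 36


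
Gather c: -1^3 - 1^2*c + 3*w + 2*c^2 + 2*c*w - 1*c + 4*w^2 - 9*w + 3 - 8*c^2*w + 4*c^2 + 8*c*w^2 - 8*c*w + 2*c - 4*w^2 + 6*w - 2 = c^2*(6 - 8*w) + c*(8*w^2 - 6*w)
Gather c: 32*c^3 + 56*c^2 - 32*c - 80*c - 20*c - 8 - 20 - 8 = 32*c^3 + 56*c^2 - 132*c - 36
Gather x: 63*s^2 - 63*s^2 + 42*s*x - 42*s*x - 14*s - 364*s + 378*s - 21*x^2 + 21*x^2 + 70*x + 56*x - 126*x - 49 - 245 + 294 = 0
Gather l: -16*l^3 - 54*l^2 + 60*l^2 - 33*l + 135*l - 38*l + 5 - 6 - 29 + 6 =-16*l^3 + 6*l^2 + 64*l - 24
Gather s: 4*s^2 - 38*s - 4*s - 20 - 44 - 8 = 4*s^2 - 42*s - 72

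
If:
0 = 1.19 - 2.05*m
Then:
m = 0.58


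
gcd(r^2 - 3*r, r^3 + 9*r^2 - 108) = r - 3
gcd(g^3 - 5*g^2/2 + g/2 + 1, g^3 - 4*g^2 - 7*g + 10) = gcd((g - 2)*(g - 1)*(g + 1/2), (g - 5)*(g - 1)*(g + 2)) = g - 1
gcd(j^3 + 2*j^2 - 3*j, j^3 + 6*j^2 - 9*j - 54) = j + 3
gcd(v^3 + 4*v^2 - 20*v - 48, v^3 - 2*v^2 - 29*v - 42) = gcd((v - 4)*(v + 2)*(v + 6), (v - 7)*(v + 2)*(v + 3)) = v + 2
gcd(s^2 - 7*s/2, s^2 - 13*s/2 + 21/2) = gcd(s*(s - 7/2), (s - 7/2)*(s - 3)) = s - 7/2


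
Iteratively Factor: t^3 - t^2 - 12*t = (t + 3)*(t^2 - 4*t) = (t - 4)*(t + 3)*(t)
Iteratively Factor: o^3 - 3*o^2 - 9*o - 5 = (o - 5)*(o^2 + 2*o + 1) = (o - 5)*(o + 1)*(o + 1)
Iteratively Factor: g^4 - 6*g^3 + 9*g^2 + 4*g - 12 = (g - 2)*(g^3 - 4*g^2 + g + 6) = (g - 3)*(g - 2)*(g^2 - g - 2) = (g - 3)*(g - 2)^2*(g + 1)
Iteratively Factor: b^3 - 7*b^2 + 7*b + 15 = (b + 1)*(b^2 - 8*b + 15) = (b - 3)*(b + 1)*(b - 5)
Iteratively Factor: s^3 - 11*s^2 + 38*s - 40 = (s - 5)*(s^2 - 6*s + 8) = (s - 5)*(s - 4)*(s - 2)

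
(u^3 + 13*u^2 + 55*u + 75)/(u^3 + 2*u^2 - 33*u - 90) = (u + 5)/(u - 6)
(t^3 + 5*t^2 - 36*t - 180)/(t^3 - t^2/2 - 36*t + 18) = 2*(t + 5)/(2*t - 1)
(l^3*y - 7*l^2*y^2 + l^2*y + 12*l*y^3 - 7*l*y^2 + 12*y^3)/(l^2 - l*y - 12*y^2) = y*(l^2 - 3*l*y + l - 3*y)/(l + 3*y)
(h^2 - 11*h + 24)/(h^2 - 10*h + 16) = (h - 3)/(h - 2)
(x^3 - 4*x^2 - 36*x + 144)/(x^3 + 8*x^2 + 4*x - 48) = (x^2 - 10*x + 24)/(x^2 + 2*x - 8)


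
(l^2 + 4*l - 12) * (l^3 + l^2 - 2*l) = l^5 + 5*l^4 - 10*l^3 - 20*l^2 + 24*l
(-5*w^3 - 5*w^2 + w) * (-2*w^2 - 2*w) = 10*w^5 + 20*w^4 + 8*w^3 - 2*w^2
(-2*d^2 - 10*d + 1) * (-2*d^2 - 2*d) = 4*d^4 + 24*d^3 + 18*d^2 - 2*d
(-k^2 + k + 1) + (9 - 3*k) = -k^2 - 2*k + 10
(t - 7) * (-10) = 70 - 10*t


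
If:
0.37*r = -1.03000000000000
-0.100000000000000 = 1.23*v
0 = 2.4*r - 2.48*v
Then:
No Solution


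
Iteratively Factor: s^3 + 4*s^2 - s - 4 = (s + 4)*(s^2 - 1) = (s - 1)*(s + 4)*(s + 1)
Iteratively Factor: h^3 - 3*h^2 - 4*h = (h - 4)*(h^2 + h) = (h - 4)*(h + 1)*(h)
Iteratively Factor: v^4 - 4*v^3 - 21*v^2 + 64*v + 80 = (v - 5)*(v^3 + v^2 - 16*v - 16) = (v - 5)*(v - 4)*(v^2 + 5*v + 4) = (v - 5)*(v - 4)*(v + 4)*(v + 1)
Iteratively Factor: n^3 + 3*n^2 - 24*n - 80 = (n + 4)*(n^2 - n - 20) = (n + 4)^2*(n - 5)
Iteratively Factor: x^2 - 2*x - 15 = (x - 5)*(x + 3)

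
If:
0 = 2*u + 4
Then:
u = -2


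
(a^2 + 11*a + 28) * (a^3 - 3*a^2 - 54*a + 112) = a^5 + 8*a^4 - 59*a^3 - 566*a^2 - 280*a + 3136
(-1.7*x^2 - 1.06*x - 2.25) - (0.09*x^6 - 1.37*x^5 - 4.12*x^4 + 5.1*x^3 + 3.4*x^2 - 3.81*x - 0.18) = -0.09*x^6 + 1.37*x^5 + 4.12*x^4 - 5.1*x^3 - 5.1*x^2 + 2.75*x - 2.07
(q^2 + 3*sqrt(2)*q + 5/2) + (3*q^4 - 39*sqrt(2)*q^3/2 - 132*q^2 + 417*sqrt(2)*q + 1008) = 3*q^4 - 39*sqrt(2)*q^3/2 - 131*q^2 + 420*sqrt(2)*q + 2021/2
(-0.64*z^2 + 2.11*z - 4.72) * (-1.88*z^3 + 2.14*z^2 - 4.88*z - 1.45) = 1.2032*z^5 - 5.3364*z^4 + 16.5122*z^3 - 19.4696*z^2 + 19.9741*z + 6.844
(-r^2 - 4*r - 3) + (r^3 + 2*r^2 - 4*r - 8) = r^3 + r^2 - 8*r - 11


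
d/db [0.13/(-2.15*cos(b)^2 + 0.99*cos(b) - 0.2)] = (0.1287 - 0.559*cos(b))*sin(b)/(2.15*cos(b)^2 - 0.99*cos(b) + 0.2)^2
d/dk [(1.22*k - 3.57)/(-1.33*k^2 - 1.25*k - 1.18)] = (1.6226*k^2 - 9.4962*k - 5.9021)/(1.7689*k^4 + 3.325*k^3 + 4.7013*k^2 + 2.95*k + 1.3924)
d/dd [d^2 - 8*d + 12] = 2*d - 8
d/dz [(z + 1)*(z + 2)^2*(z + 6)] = 4*z^3 + 33*z^2 + 76*z + 52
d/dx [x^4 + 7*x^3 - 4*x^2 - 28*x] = 4*x^3 + 21*x^2 - 8*x - 28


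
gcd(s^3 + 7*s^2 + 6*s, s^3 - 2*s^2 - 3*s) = s^2 + s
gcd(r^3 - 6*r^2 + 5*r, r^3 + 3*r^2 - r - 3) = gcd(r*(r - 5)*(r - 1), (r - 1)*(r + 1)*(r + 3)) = r - 1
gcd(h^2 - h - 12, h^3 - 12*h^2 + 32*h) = h - 4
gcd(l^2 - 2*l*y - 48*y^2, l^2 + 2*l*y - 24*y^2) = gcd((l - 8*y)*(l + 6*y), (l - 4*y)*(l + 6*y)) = l + 6*y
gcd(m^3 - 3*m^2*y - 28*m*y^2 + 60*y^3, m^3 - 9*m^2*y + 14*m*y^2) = -m + 2*y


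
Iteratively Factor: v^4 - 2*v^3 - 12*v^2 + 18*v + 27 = (v - 3)*(v^3 + v^2 - 9*v - 9) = (v - 3)*(v + 1)*(v^2 - 9) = (v - 3)*(v + 1)*(v + 3)*(v - 3)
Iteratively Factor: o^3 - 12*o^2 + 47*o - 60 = (o - 5)*(o^2 - 7*o + 12) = (o - 5)*(o - 3)*(o - 4)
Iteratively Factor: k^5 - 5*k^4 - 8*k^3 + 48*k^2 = (k)*(k^4 - 5*k^3 - 8*k^2 + 48*k) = k*(k - 4)*(k^3 - k^2 - 12*k) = k^2*(k - 4)*(k^2 - k - 12) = k^2*(k - 4)*(k + 3)*(k - 4)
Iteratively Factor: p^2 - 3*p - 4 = (p - 4)*(p + 1)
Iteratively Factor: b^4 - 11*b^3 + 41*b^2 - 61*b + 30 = (b - 1)*(b^3 - 10*b^2 + 31*b - 30) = (b - 2)*(b - 1)*(b^2 - 8*b + 15) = (b - 5)*(b - 2)*(b - 1)*(b - 3)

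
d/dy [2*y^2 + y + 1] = 4*y + 1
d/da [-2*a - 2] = -2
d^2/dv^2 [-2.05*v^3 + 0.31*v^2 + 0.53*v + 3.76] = 0.62 - 12.3*v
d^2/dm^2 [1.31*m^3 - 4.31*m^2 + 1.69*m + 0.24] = 7.86*m - 8.62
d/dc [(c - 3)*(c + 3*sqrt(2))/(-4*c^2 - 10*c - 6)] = ((c - 3)*(c + 3*sqrt(2))*(4*c + 5) + (-2*c - 3*sqrt(2) + 3)*(2*c^2 + 5*c + 3))/(2*(2*c^2 + 5*c + 3)^2)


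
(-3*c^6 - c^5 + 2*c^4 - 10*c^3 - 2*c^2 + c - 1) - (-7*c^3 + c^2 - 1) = -3*c^6 - c^5 + 2*c^4 - 3*c^3 - 3*c^2 + c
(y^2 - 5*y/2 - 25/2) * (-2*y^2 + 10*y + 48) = -2*y^4 + 15*y^3 + 48*y^2 - 245*y - 600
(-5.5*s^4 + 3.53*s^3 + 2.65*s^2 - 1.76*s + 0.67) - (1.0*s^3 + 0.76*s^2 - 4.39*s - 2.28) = -5.5*s^4 + 2.53*s^3 + 1.89*s^2 + 2.63*s + 2.95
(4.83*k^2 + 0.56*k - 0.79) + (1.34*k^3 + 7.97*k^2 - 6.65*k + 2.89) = 1.34*k^3 + 12.8*k^2 - 6.09*k + 2.1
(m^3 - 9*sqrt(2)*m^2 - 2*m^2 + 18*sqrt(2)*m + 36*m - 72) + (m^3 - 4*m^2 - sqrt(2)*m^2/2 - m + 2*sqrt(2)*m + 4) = 2*m^3 - 19*sqrt(2)*m^2/2 - 6*m^2 + 20*sqrt(2)*m + 35*m - 68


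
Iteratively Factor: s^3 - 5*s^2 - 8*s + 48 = (s + 3)*(s^2 - 8*s + 16) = (s - 4)*(s + 3)*(s - 4)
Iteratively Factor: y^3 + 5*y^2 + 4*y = (y)*(y^2 + 5*y + 4) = y*(y + 1)*(y + 4)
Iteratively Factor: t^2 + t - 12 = (t - 3)*(t + 4)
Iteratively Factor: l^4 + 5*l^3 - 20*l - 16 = (l - 2)*(l^3 + 7*l^2 + 14*l + 8) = (l - 2)*(l + 2)*(l^2 + 5*l + 4) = (l - 2)*(l + 2)*(l + 4)*(l + 1)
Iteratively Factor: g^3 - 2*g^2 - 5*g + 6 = (g - 3)*(g^2 + g - 2) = (g - 3)*(g - 1)*(g + 2)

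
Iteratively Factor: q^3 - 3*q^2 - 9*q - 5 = (q + 1)*(q^2 - 4*q - 5) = (q + 1)^2*(q - 5)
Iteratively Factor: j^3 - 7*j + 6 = (j + 3)*(j^2 - 3*j + 2) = (j - 1)*(j + 3)*(j - 2)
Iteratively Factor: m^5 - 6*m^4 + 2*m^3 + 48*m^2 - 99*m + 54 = (m + 3)*(m^4 - 9*m^3 + 29*m^2 - 39*m + 18) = (m - 3)*(m + 3)*(m^3 - 6*m^2 + 11*m - 6) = (m - 3)*(m - 1)*(m + 3)*(m^2 - 5*m + 6) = (m - 3)*(m - 2)*(m - 1)*(m + 3)*(m - 3)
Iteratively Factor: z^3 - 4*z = (z)*(z^2 - 4) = z*(z - 2)*(z + 2)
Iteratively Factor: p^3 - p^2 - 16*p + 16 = (p - 1)*(p^2 - 16) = (p - 1)*(p + 4)*(p - 4)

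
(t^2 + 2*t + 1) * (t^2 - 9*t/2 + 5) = t^4 - 5*t^3/2 - 3*t^2 + 11*t/2 + 5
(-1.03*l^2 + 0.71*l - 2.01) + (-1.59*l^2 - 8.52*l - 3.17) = -2.62*l^2 - 7.81*l - 5.18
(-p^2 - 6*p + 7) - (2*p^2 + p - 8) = -3*p^2 - 7*p + 15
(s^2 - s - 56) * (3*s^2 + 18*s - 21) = 3*s^4 + 15*s^3 - 207*s^2 - 987*s + 1176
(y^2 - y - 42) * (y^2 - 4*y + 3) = y^4 - 5*y^3 - 35*y^2 + 165*y - 126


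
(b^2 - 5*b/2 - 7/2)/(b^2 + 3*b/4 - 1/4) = 2*(2*b - 7)/(4*b - 1)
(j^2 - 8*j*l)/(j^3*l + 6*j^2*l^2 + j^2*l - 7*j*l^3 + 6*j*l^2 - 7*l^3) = j*(j - 8*l)/(l*(j^3 + 6*j^2*l + j^2 - 7*j*l^2 + 6*j*l - 7*l^2))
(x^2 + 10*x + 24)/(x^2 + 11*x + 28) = (x + 6)/(x + 7)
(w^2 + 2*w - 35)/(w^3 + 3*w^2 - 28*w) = (w - 5)/(w*(w - 4))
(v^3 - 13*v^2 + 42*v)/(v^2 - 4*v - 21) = v*(v - 6)/(v + 3)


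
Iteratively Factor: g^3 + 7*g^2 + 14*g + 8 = (g + 1)*(g^2 + 6*g + 8) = (g + 1)*(g + 2)*(g + 4)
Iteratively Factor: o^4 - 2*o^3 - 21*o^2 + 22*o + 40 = (o + 4)*(o^3 - 6*o^2 + 3*o + 10) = (o - 5)*(o + 4)*(o^2 - o - 2) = (o - 5)*(o + 1)*(o + 4)*(o - 2)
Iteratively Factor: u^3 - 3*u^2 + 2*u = (u - 2)*(u^2 - u) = u*(u - 2)*(u - 1)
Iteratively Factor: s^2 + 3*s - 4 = (s + 4)*(s - 1)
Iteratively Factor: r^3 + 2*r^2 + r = (r)*(r^2 + 2*r + 1) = r*(r + 1)*(r + 1)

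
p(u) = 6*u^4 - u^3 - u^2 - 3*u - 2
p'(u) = 24*u^3 - 3*u^2 - 2*u - 3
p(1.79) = 45.29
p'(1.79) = 121.46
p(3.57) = 903.64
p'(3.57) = 1043.61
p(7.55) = 18983.69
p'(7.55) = 10139.75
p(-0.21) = -1.39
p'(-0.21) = -2.93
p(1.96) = 69.30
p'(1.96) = 162.26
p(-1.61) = 44.73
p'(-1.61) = -107.72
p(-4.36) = 2243.14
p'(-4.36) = -2040.47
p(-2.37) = 202.10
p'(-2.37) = -334.60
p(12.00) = 122506.00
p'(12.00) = 41013.00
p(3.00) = 439.00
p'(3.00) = 612.00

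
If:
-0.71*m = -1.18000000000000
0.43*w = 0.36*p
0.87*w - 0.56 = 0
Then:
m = 1.66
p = 0.77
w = 0.64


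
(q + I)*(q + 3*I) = q^2 + 4*I*q - 3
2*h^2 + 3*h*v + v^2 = (h + v)*(2*h + v)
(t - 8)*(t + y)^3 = t^4 + 3*t^3*y - 8*t^3 + 3*t^2*y^2 - 24*t^2*y + t*y^3 - 24*t*y^2 - 8*y^3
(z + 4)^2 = z^2 + 8*z + 16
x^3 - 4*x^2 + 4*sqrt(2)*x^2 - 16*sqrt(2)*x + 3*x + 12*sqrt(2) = (x - 3)*(x - 1)*(x + 4*sqrt(2))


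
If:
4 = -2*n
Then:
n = -2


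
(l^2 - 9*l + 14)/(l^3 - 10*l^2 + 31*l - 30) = (l - 7)/(l^2 - 8*l + 15)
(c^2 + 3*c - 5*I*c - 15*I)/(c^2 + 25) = (c + 3)/(c + 5*I)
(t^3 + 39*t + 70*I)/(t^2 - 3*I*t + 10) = (t^2 - 2*I*t + 35)/(t - 5*I)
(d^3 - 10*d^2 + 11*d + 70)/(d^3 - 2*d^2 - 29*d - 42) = (d - 5)/(d + 3)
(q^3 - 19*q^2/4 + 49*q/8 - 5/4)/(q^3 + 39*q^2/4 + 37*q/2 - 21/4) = (q^2 - 9*q/2 + 5)/(q^2 + 10*q + 21)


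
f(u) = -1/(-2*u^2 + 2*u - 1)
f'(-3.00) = 0.02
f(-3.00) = 0.04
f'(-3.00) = 0.02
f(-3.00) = 0.04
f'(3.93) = -0.02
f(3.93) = 0.04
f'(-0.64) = 0.47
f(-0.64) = 0.32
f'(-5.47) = 0.00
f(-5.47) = 0.01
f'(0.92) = -2.31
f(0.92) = 1.17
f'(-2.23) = 0.05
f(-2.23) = 0.06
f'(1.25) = -1.14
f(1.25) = 0.62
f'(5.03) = -0.01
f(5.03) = 0.02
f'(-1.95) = 0.06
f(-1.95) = 0.08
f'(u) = -(4*u - 2)/(-2*u^2 + 2*u - 1)^2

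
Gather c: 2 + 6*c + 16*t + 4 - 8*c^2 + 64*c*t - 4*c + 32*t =-8*c^2 + c*(64*t + 2) + 48*t + 6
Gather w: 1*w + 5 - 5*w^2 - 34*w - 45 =-5*w^2 - 33*w - 40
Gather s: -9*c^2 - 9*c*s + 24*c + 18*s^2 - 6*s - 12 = -9*c^2 + 24*c + 18*s^2 + s*(-9*c - 6) - 12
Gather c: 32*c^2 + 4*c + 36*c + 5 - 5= 32*c^2 + 40*c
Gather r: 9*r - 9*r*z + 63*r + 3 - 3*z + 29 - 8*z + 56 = r*(72 - 9*z) - 11*z + 88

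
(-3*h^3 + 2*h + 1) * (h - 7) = -3*h^4 + 21*h^3 + 2*h^2 - 13*h - 7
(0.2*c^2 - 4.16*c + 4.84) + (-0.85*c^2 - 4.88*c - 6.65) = -0.65*c^2 - 9.04*c - 1.81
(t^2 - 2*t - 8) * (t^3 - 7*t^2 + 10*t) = t^5 - 9*t^4 + 16*t^3 + 36*t^2 - 80*t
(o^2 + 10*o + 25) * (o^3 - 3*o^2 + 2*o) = o^5 + 7*o^4 - 3*o^3 - 55*o^2 + 50*o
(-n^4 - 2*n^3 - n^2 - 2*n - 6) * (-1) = n^4 + 2*n^3 + n^2 + 2*n + 6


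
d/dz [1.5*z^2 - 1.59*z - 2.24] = 3.0*z - 1.59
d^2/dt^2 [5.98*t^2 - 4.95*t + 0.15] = 11.9600000000000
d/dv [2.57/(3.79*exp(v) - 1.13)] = -9.7403*exp(v)/(3.79*exp(v) - 1.13)^2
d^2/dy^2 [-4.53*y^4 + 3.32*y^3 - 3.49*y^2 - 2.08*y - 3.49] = -54.36*y^2 + 19.92*y - 6.98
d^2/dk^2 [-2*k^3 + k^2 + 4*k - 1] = 2 - 12*k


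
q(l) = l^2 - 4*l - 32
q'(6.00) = 8.00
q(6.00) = -20.00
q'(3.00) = 2.00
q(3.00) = -35.00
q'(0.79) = -2.42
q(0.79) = -34.54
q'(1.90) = -0.20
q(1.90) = -35.99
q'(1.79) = -0.42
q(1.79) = -35.96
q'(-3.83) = -11.66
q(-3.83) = -2.01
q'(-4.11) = -12.22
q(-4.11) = 1.33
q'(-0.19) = -4.38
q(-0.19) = -31.20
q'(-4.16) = -12.32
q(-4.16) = 1.95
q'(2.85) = 1.70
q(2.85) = -35.28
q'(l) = 2*l - 4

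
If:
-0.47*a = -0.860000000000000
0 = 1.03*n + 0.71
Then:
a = 1.83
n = -0.69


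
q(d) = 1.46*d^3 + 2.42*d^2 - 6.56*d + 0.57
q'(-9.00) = 304.66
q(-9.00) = -808.71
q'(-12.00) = 566.08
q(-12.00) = -2095.11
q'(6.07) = 184.20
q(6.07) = 376.44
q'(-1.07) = -6.72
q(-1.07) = 8.57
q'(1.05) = 3.35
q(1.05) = -1.96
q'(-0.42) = -7.82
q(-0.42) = 3.64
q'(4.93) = 123.76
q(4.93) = 201.99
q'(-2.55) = 9.58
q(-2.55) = 8.83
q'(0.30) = -4.71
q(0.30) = -1.14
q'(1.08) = 3.78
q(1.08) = -1.85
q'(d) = 4.38*d^2 + 4.84*d - 6.56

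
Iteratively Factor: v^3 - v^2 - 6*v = (v)*(v^2 - v - 6) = v*(v - 3)*(v + 2)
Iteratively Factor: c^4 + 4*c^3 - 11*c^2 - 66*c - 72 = (c - 4)*(c^3 + 8*c^2 + 21*c + 18) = (c - 4)*(c + 3)*(c^2 + 5*c + 6) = (c - 4)*(c + 2)*(c + 3)*(c + 3)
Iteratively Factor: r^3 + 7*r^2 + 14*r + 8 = (r + 1)*(r^2 + 6*r + 8) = (r + 1)*(r + 4)*(r + 2)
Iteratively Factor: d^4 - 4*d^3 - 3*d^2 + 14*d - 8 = (d + 2)*(d^3 - 6*d^2 + 9*d - 4) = (d - 4)*(d + 2)*(d^2 - 2*d + 1) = (d - 4)*(d - 1)*(d + 2)*(d - 1)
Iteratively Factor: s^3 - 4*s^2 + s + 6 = (s - 3)*(s^2 - s - 2) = (s - 3)*(s - 2)*(s + 1)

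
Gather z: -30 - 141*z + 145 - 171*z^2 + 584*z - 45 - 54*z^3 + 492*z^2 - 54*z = -54*z^3 + 321*z^2 + 389*z + 70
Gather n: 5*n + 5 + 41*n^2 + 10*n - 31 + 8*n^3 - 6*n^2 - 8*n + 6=8*n^3 + 35*n^2 + 7*n - 20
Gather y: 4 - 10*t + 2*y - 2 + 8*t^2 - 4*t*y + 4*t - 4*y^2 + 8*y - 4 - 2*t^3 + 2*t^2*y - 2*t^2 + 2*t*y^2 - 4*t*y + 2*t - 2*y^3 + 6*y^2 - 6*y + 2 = -2*t^3 + 6*t^2 - 4*t - 2*y^3 + y^2*(2*t + 2) + y*(2*t^2 - 8*t + 4)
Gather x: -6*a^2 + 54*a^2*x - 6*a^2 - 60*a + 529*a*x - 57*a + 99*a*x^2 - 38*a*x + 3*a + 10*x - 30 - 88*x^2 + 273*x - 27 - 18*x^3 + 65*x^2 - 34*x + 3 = -12*a^2 - 114*a - 18*x^3 + x^2*(99*a - 23) + x*(54*a^2 + 491*a + 249) - 54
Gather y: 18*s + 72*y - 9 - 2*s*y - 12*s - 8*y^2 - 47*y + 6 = 6*s - 8*y^2 + y*(25 - 2*s) - 3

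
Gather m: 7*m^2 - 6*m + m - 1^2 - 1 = 7*m^2 - 5*m - 2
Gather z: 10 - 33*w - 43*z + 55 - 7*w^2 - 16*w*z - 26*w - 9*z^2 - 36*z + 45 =-7*w^2 - 59*w - 9*z^2 + z*(-16*w - 79) + 110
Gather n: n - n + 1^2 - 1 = 0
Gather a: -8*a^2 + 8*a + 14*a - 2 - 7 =-8*a^2 + 22*a - 9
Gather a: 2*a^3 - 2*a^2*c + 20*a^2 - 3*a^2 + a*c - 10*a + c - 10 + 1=2*a^3 + a^2*(17 - 2*c) + a*(c - 10) + c - 9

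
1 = 1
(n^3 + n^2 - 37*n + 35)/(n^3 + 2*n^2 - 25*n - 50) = (n^2 + 6*n - 7)/(n^2 + 7*n + 10)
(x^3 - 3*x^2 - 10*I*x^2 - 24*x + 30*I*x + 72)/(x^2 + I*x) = (x^3 - x^2*(3 + 10*I) + 6*x*(-4 + 5*I) + 72)/(x*(x + I))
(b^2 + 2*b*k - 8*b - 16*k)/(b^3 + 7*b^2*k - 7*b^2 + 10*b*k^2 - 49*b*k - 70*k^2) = (b - 8)/(b^2 + 5*b*k - 7*b - 35*k)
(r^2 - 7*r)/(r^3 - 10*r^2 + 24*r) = (r - 7)/(r^2 - 10*r + 24)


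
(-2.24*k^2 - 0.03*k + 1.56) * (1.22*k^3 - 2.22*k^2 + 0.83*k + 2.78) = -2.7328*k^5 + 4.9362*k^4 + 0.1106*k^3 - 9.7153*k^2 + 1.2114*k + 4.3368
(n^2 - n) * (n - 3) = n^3 - 4*n^2 + 3*n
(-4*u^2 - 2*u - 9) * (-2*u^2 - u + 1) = 8*u^4 + 8*u^3 + 16*u^2 + 7*u - 9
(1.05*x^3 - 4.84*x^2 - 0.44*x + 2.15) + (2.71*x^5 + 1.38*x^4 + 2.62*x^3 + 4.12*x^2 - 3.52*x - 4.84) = 2.71*x^5 + 1.38*x^4 + 3.67*x^3 - 0.72*x^2 - 3.96*x - 2.69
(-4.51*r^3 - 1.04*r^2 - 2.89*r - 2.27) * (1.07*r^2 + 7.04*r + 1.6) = -4.8257*r^5 - 32.8632*r^4 - 17.6299*r^3 - 24.4385*r^2 - 20.6048*r - 3.632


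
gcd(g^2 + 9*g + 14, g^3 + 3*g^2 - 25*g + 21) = g + 7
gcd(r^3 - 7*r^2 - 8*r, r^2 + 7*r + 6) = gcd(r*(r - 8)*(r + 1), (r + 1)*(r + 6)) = r + 1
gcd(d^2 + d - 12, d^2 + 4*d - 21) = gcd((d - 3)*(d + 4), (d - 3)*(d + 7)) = d - 3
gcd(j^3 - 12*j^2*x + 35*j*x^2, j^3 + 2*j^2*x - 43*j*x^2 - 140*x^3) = -j + 7*x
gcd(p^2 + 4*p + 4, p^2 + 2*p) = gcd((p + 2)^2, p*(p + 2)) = p + 2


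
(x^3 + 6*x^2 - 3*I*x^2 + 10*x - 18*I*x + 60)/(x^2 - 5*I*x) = x + 6 + 2*I + 12*I/x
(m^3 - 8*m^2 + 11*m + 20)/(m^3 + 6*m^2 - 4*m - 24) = (m^3 - 8*m^2 + 11*m + 20)/(m^3 + 6*m^2 - 4*m - 24)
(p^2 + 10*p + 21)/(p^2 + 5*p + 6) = (p + 7)/(p + 2)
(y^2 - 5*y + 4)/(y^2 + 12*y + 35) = (y^2 - 5*y + 4)/(y^2 + 12*y + 35)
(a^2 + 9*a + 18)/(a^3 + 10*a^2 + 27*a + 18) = 1/(a + 1)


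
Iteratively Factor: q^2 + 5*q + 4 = (q + 4)*(q + 1)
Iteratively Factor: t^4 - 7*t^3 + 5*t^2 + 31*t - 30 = (t - 1)*(t^3 - 6*t^2 - t + 30) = (t - 5)*(t - 1)*(t^2 - t - 6) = (t - 5)*(t - 3)*(t - 1)*(t + 2)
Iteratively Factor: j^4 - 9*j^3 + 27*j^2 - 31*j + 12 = (j - 1)*(j^3 - 8*j^2 + 19*j - 12) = (j - 4)*(j - 1)*(j^2 - 4*j + 3) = (j - 4)*(j - 3)*(j - 1)*(j - 1)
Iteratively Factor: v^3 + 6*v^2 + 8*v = (v)*(v^2 + 6*v + 8) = v*(v + 4)*(v + 2)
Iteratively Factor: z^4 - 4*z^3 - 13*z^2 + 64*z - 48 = (z - 4)*(z^3 - 13*z + 12) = (z - 4)*(z - 1)*(z^2 + z - 12) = (z - 4)*(z - 1)*(z + 4)*(z - 3)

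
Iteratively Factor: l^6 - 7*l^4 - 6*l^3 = (l)*(l^5 - 7*l^3 - 6*l^2) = l^2*(l^4 - 7*l^2 - 6*l) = l^2*(l + 1)*(l^3 - l^2 - 6*l) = l^2*(l - 3)*(l + 1)*(l^2 + 2*l) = l^3*(l - 3)*(l + 1)*(l + 2)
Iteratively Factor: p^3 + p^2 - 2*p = (p - 1)*(p^2 + 2*p) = (p - 1)*(p + 2)*(p)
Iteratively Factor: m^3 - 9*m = (m - 3)*(m^2 + 3*m) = m*(m - 3)*(m + 3)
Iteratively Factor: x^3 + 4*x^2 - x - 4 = (x + 4)*(x^2 - 1) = (x - 1)*(x + 4)*(x + 1)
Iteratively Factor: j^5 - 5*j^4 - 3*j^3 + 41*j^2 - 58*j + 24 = (j - 4)*(j^4 - j^3 - 7*j^2 + 13*j - 6) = (j - 4)*(j - 1)*(j^3 - 7*j + 6) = (j - 4)*(j - 1)^2*(j^2 + j - 6) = (j - 4)*(j - 1)^2*(j + 3)*(j - 2)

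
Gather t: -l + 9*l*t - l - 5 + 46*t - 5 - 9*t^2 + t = -2*l - 9*t^2 + t*(9*l + 47) - 10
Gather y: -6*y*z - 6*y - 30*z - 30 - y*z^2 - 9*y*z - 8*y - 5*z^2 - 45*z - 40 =y*(-z^2 - 15*z - 14) - 5*z^2 - 75*z - 70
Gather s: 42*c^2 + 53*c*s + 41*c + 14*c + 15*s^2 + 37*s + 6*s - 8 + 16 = 42*c^2 + 55*c + 15*s^2 + s*(53*c + 43) + 8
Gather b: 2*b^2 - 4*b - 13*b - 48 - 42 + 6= 2*b^2 - 17*b - 84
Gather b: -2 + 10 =8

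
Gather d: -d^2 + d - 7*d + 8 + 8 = -d^2 - 6*d + 16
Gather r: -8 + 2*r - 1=2*r - 9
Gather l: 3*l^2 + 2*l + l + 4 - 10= 3*l^2 + 3*l - 6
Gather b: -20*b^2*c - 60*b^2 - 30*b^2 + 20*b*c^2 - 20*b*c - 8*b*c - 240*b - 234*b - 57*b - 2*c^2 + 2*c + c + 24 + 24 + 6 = b^2*(-20*c - 90) + b*(20*c^2 - 28*c - 531) - 2*c^2 + 3*c + 54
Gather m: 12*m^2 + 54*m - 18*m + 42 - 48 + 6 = 12*m^2 + 36*m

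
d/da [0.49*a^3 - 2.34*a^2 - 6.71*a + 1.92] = 1.47*a^2 - 4.68*a - 6.71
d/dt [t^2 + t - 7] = 2*t + 1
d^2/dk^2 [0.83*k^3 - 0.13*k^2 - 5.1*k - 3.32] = 4.98*k - 0.26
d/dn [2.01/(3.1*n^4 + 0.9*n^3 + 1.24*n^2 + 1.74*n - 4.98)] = (-24.924*n^3 - 5.427*n^2 - 4.9848*n - 3.4974)/(3.1*n^4 + 0.9*n^3 + 1.24*n^2 + 1.74*n - 4.98)^2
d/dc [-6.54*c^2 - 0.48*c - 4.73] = -13.08*c - 0.48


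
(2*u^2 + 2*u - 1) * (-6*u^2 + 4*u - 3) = -12*u^4 - 4*u^3 + 8*u^2 - 10*u + 3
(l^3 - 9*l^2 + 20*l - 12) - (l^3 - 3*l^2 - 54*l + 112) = -6*l^2 + 74*l - 124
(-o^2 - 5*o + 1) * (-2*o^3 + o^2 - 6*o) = 2*o^5 + 9*o^4 - o^3 + 31*o^2 - 6*o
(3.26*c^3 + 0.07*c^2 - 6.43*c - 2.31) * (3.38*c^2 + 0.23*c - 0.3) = 11.0188*c^5 + 0.9864*c^4 - 22.6953*c^3 - 9.3077*c^2 + 1.3977*c + 0.693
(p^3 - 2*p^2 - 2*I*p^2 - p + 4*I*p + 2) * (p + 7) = p^4 + 5*p^3 - 2*I*p^3 - 15*p^2 - 10*I*p^2 - 5*p + 28*I*p + 14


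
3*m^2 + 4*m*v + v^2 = (m + v)*(3*m + v)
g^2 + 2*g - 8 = (g - 2)*(g + 4)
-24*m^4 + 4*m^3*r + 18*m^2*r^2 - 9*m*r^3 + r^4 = (-6*m + r)*(-2*m + r)^2*(m + r)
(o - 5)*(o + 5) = o^2 - 25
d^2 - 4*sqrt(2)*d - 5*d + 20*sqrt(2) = (d - 5)*(d - 4*sqrt(2))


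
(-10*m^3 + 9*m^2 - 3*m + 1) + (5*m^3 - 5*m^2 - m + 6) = -5*m^3 + 4*m^2 - 4*m + 7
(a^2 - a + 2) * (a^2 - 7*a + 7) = a^4 - 8*a^3 + 16*a^2 - 21*a + 14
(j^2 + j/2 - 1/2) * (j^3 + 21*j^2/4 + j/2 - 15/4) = j^5 + 23*j^4/4 + 21*j^3/8 - 49*j^2/8 - 17*j/8 + 15/8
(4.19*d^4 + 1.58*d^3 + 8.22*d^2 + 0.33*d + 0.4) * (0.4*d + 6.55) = 1.676*d^5 + 28.0765*d^4 + 13.637*d^3 + 53.973*d^2 + 2.3215*d + 2.62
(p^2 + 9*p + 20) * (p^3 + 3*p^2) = p^5 + 12*p^4 + 47*p^3 + 60*p^2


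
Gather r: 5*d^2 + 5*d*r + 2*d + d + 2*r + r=5*d^2 + 3*d + r*(5*d + 3)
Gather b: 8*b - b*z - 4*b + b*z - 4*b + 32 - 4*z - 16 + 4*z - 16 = 0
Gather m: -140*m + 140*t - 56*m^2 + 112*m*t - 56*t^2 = -56*m^2 + m*(112*t - 140) - 56*t^2 + 140*t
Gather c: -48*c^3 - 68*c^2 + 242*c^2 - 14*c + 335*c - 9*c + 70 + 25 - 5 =-48*c^3 + 174*c^2 + 312*c + 90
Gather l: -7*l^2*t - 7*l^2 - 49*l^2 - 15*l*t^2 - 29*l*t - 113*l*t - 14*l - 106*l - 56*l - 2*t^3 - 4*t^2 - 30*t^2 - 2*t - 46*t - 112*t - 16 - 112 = l^2*(-7*t - 56) + l*(-15*t^2 - 142*t - 176) - 2*t^3 - 34*t^2 - 160*t - 128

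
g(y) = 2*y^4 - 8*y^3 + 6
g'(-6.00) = -2592.00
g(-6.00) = 4326.00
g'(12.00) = 10368.00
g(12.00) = 27654.00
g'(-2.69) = -329.39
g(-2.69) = 266.44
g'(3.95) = 118.58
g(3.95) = -0.16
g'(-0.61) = -10.75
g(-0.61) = 8.09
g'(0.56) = -6.12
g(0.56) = 4.79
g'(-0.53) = -7.93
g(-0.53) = 7.35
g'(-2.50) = -275.00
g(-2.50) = 209.12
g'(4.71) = 303.48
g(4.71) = 154.37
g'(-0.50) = -7.00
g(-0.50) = 7.12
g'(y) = 8*y^3 - 24*y^2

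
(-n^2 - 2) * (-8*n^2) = 8*n^4 + 16*n^2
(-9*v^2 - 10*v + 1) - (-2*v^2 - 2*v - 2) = -7*v^2 - 8*v + 3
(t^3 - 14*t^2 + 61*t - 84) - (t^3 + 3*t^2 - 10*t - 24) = -17*t^2 + 71*t - 60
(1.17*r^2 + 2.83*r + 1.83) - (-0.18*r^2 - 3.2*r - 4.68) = 1.35*r^2 + 6.03*r + 6.51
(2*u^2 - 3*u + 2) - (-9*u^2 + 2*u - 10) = 11*u^2 - 5*u + 12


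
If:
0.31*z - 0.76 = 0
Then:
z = 2.45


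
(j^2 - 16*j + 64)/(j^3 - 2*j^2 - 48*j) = (j - 8)/(j*(j + 6))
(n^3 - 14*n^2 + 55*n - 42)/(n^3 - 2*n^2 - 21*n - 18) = (n^2 - 8*n + 7)/(n^2 + 4*n + 3)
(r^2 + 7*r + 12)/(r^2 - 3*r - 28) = (r + 3)/(r - 7)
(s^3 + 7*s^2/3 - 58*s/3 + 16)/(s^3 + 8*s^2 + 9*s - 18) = (s - 8/3)/(s + 3)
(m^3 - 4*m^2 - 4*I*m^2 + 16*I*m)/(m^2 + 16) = m*(m - 4)/(m + 4*I)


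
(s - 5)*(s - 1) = s^2 - 6*s + 5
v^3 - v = v*(v - 1)*(v + 1)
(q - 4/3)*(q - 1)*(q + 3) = q^3 + 2*q^2/3 - 17*q/3 + 4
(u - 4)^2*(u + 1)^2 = u^4 - 6*u^3 + u^2 + 24*u + 16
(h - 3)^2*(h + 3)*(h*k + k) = h^4*k - 2*h^3*k - 12*h^2*k + 18*h*k + 27*k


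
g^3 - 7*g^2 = g^2*(g - 7)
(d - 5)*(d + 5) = d^2 - 25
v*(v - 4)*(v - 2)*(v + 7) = v^4 + v^3 - 34*v^2 + 56*v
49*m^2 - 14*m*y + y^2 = (-7*m + y)^2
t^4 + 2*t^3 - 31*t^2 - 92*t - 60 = (t - 6)*(t + 1)*(t + 2)*(t + 5)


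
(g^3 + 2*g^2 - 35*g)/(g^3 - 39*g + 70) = g/(g - 2)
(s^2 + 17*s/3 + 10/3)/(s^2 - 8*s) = (3*s^2 + 17*s + 10)/(3*s*(s - 8))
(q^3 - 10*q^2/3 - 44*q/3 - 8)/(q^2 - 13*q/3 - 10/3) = (q^2 - 4*q - 12)/(q - 5)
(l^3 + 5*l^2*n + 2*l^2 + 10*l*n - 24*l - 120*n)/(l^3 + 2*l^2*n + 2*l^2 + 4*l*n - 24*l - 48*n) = (l + 5*n)/(l + 2*n)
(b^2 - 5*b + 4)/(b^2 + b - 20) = (b - 1)/(b + 5)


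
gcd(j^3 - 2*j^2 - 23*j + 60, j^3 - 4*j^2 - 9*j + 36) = j^2 - 7*j + 12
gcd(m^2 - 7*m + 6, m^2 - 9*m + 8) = m - 1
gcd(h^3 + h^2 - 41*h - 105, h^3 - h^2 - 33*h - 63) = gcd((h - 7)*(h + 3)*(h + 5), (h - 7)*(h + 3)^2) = h^2 - 4*h - 21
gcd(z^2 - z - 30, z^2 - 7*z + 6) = z - 6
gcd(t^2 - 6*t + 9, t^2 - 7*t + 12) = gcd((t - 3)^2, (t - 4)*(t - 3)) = t - 3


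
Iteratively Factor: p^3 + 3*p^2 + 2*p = (p + 1)*(p^2 + 2*p) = p*(p + 1)*(p + 2)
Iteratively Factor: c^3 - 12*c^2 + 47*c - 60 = (c - 4)*(c^2 - 8*c + 15) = (c - 4)*(c - 3)*(c - 5)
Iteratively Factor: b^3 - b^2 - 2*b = (b - 2)*(b^2 + b) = (b - 2)*(b + 1)*(b)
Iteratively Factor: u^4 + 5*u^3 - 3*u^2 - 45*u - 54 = (u + 3)*(u^3 + 2*u^2 - 9*u - 18) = (u - 3)*(u + 3)*(u^2 + 5*u + 6) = (u - 3)*(u + 2)*(u + 3)*(u + 3)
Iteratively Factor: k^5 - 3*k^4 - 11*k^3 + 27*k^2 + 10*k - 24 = (k + 1)*(k^4 - 4*k^3 - 7*k^2 + 34*k - 24) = (k + 1)*(k + 3)*(k^3 - 7*k^2 + 14*k - 8) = (k - 2)*(k + 1)*(k + 3)*(k^2 - 5*k + 4) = (k - 4)*(k - 2)*(k + 1)*(k + 3)*(k - 1)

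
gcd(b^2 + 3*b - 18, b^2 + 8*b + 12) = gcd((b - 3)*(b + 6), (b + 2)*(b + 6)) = b + 6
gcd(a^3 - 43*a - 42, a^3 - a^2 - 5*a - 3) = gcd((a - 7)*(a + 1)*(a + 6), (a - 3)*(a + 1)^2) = a + 1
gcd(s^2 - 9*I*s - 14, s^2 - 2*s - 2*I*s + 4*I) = s - 2*I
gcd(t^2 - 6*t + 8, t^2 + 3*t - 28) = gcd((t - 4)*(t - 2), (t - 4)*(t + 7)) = t - 4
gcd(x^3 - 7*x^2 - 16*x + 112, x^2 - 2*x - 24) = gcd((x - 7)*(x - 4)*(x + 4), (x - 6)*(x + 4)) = x + 4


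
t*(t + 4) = t^2 + 4*t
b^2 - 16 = (b - 4)*(b + 4)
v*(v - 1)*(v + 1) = v^3 - v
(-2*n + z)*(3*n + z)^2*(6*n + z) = -108*n^4 - 36*n^3*z + 21*n^2*z^2 + 10*n*z^3 + z^4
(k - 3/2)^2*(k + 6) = k^3 + 3*k^2 - 63*k/4 + 27/2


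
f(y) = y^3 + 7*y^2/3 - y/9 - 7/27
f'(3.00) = 40.89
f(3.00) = 47.41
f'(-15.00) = 604.89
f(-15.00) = -2848.59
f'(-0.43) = -1.56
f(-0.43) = 0.14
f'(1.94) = 20.23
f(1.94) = 15.61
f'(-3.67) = 23.17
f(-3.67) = -17.85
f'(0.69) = 4.54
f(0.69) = 1.10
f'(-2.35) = 5.49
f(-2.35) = -0.09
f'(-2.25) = 4.58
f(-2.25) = 0.41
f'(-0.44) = -1.58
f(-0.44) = 0.16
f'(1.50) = 13.64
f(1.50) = 8.20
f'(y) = 3*y^2 + 14*y/3 - 1/9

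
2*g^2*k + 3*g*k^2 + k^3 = k*(g + k)*(2*g + k)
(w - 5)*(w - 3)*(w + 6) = w^3 - 2*w^2 - 33*w + 90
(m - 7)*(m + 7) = m^2 - 49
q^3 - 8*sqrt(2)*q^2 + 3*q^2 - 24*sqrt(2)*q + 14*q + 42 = (q + 3)*(q - 7*sqrt(2))*(q - sqrt(2))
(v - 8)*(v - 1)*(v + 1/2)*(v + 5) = v^4 - 7*v^3/2 - 39*v^2 + 43*v/2 + 20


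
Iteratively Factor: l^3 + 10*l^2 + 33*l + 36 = (l + 3)*(l^2 + 7*l + 12) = (l + 3)^2*(l + 4)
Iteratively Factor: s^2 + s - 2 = (s + 2)*(s - 1)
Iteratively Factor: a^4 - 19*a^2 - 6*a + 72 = (a + 3)*(a^3 - 3*a^2 - 10*a + 24) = (a - 2)*(a + 3)*(a^2 - a - 12) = (a - 2)*(a + 3)^2*(a - 4)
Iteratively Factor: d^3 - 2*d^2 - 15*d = (d - 5)*(d^2 + 3*d) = d*(d - 5)*(d + 3)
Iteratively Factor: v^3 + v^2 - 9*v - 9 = (v + 1)*(v^2 - 9) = (v + 1)*(v + 3)*(v - 3)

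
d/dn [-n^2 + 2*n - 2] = 2 - 2*n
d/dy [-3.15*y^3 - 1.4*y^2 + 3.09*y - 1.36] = -9.45*y^2 - 2.8*y + 3.09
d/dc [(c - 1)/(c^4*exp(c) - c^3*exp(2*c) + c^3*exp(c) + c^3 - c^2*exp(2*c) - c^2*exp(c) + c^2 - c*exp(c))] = (c*(c^3*exp(c) - c^2*exp(2*c) + c^2*exp(c) + c^2 - c*exp(2*c) - c*exp(c) + c - exp(c)) - (c - 1)*(c^4*exp(c) - 2*c^3*exp(2*c) + 5*c^3*exp(c) - 5*c^2*exp(2*c) + 2*c^2*exp(c) + 3*c^2 - 2*c*exp(2*c) - 3*c*exp(c) + 2*c - exp(c)))/(c^2*(c^3*exp(c) - c^2*exp(2*c) + c^2*exp(c) + c^2 - c*exp(2*c) - c*exp(c) + c - exp(c))^2)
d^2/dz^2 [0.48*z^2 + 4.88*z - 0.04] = 0.960000000000000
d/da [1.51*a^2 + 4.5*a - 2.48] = 3.02*a + 4.5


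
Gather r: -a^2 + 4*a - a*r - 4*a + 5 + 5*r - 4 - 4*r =-a^2 + r*(1 - a) + 1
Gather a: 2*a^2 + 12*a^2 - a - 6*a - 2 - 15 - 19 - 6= 14*a^2 - 7*a - 42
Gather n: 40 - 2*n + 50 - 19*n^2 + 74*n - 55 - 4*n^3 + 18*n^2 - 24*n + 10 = -4*n^3 - n^2 + 48*n + 45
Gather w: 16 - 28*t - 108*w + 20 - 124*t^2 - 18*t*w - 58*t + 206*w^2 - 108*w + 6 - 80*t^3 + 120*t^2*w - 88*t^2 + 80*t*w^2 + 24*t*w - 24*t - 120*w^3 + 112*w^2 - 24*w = -80*t^3 - 212*t^2 - 110*t - 120*w^3 + w^2*(80*t + 318) + w*(120*t^2 + 6*t - 240) + 42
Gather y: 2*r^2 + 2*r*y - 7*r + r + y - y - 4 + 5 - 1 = 2*r^2 + 2*r*y - 6*r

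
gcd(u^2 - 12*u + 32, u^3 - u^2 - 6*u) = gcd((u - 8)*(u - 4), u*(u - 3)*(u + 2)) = 1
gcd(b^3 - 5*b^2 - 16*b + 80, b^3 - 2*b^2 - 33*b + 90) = b - 5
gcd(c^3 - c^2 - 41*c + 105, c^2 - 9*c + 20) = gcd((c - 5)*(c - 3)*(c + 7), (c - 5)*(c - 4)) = c - 5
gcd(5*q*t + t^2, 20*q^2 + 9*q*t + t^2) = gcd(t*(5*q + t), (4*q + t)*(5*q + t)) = 5*q + t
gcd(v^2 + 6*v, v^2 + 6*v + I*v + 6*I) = v + 6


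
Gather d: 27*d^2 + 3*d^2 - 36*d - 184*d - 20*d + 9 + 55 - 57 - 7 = 30*d^2 - 240*d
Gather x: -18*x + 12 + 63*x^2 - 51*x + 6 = 63*x^2 - 69*x + 18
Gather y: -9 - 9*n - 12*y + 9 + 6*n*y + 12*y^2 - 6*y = -9*n + 12*y^2 + y*(6*n - 18)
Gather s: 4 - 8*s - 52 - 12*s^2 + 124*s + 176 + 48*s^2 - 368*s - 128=36*s^2 - 252*s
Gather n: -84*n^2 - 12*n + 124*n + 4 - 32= -84*n^2 + 112*n - 28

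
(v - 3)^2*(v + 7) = v^3 + v^2 - 33*v + 63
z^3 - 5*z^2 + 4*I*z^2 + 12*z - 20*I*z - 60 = (z - 5)*(z - 2*I)*(z + 6*I)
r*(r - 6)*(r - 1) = r^3 - 7*r^2 + 6*r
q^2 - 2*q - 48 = (q - 8)*(q + 6)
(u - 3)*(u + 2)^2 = u^3 + u^2 - 8*u - 12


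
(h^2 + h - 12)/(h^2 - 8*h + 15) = (h + 4)/(h - 5)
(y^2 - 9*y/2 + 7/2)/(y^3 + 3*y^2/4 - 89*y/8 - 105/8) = 4*(y - 1)/(4*y^2 + 17*y + 15)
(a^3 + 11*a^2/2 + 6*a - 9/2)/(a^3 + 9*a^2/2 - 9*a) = (2*a^3 + 11*a^2 + 12*a - 9)/(a*(2*a^2 + 9*a - 18))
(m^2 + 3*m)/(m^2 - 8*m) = (m + 3)/(m - 8)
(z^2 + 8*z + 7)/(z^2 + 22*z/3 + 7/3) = 3*(z + 1)/(3*z + 1)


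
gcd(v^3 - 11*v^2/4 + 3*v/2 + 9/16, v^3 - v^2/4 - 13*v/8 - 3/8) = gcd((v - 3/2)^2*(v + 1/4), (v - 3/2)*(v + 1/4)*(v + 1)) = v^2 - 5*v/4 - 3/8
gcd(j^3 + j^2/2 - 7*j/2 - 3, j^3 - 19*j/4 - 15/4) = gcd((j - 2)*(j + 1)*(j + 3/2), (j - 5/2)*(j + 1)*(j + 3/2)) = j^2 + 5*j/2 + 3/2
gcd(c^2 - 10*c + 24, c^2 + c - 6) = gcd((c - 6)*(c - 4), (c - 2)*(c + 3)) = 1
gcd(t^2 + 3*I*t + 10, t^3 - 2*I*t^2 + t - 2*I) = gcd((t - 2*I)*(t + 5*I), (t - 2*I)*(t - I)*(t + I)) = t - 2*I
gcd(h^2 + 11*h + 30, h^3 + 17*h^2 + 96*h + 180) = h^2 + 11*h + 30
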